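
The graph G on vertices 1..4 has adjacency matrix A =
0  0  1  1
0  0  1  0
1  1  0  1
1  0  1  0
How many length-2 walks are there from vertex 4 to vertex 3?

1

The number of length-2 walks from vertex 4 to vertex 3 is entry (4,3) of A^2, where A is the adjacency matrix.
A^2 = [[2, 1, 1, 1], [1, 1, 0, 1], [1, 0, 3, 1], [1, 1, 1, 2]]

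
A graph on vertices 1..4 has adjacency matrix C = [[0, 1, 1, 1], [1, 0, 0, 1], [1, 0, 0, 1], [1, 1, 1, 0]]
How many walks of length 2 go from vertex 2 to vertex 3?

2

The number of length-2 walks from vertex 2 to vertex 3 is entry (2,3) of C², where C is the adjacency matrix.
C² = [[3, 1, 1, 2], [1, 2, 2, 1], [1, 2, 2, 1], [2, 1, 1, 3]]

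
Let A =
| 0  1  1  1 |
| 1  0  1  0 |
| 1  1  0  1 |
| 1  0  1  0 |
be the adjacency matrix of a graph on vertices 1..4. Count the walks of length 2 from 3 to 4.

The number of length-2 walks from vertex 3 to vertex 4 is entry (3,4) of A^2, where A is the adjacency matrix.
A^2 = [[3, 1, 2, 1], [1, 2, 1, 2], [2, 1, 3, 1], [1, 2, 1, 2]]

1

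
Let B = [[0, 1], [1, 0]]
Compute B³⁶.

[[1, 0], [0, 1]]

B² = I (check: tr B = 0 and det B = −1), so B³⁶ = I since 36 is even.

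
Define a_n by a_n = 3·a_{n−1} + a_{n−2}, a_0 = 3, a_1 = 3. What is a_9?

50691

With companion matrix T = [[3, 1], [1, 0]], [a_n, a_{n−1}]ᵀ = T·[a_{n−1}, a_{n−2}]ᵀ, so [a_9, a_8]ᵀ = T⁸·[a_1, a_0]ᵀ.
T⁸ = [[12970, 3927], [3927, 1189]], giving [a_9, a_8]ᵀ = [[50691], [15348]].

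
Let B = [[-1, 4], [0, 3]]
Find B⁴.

B² = [[1, 8], [0, 9]]
B³ = [[-1, 28], [0, 27]]
B⁴ = [[1, 80], [0, 81]]

[[1, 80], [0, 81]]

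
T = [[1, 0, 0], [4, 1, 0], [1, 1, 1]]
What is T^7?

T = I + N where N = [[0, 0, 0], [4, 0, 0], [1, 1, 0]] is strictly lower-triangular, so N^3 = 0.
(I + N)^7 = I + 7·N + 21·N^2 = [[1, 0, 0], [28, 1, 0], [91, 7, 1]].

[[1, 0, 0], [28, 1, 0], [91, 7, 1]]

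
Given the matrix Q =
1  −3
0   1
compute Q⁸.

[[1, −24], [0, 1]]

Q = I + N where N = [[0, −3], [0, 0]] is strictly upper-triangular, so N² = 0.
(I + N)⁸ = I + 8·N = [[1, −24], [0, 1]].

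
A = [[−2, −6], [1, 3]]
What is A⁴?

A² = A (a projection; rank 1, trace 1), so A⁴ = A.

[[−2, −6], [1, 3]]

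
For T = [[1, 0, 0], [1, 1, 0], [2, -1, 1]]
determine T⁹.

T = I + N where N = [[0, 0, 0], [1, 0, 0], [2, -1, 0]] is strictly lower-triangular, so N³ = 0.
(I + N)⁹ = I + 9·N + 36·N² = [[1, 0, 0], [9, 1, 0], [-18, -9, 1]].

[[1, 0, 0], [9, 1, 0], [-18, -9, 1]]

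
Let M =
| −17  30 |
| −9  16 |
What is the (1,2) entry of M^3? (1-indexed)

90

tr M = −1 and det M = −2, so the characteristic polynomial is λ² − (−1)λ + (−2) with roots −2 and 1.
Eigenvectors give P = [[2, −5], [1, −3]] with P⁻¹ = [[3, −5], [1, −2]], and M = P·diag(−2, 1)·P⁻¹.
Then M^3 = P·diag(−8, 1)·P⁻¹ = [[−16, −5], [−8, −3]] · [[3, −5], [1, −2]] = [[−53, 90], [−27, 46]].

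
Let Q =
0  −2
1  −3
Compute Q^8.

[[−254, 510], [−255, 511]]

tr Q = −3 and det Q = 2, so the characteristic polynomial is λ² − (−3)λ + (2) with roots −1 and −2.
Eigenvectors give P = [[2, −1], [1, −1]] with P⁻¹ = [[1, −1], [1, −2]], and Q = P·diag(−1, −2)·P⁻¹.
Then Q^8 = P·diag(1, 256)·P⁻¹ = [[2, −256], [1, −256]] · [[1, −1], [1, −2]] = [[−254, 510], [−255, 511]].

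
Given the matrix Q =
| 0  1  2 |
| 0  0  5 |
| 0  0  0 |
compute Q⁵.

Q is strictly triangular, hence nilpotent: Q³ = 0, so Q⁵ = 0.

[[0, 0, 0], [0, 0, 0], [0, 0, 0]]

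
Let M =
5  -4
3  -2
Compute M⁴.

tr M = 3 and det M = 2, so the characteristic polynomial is λ² − (3)λ + (2) with roots 1 and 2.
Eigenvectors give P = [[1, 4], [1, 3]] with P⁻¹ = [[-3, 4], [1, -1]], and M = P·diag(1, 2)·P⁻¹.
Then M⁴ = P·diag(1, 16)·P⁻¹ = [[1, 64], [1, 48]] · [[-3, 4], [1, -1]] = [[61, -60], [45, -44]].

[[61, -60], [45, -44]]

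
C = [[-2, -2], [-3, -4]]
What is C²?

[[10, 12], [18, 22]]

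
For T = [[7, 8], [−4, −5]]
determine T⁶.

tr T = 2 and det T = −3, so the characteristic polynomial is λ² − (2)λ + (−3) with roots 3 and −1.
Eigenvectors give P = [[−2, −1], [1, 1]] with P⁻¹ = [[−1, −1], [1, 2]], and T = P·diag(3, −1)·P⁻¹.
Then T⁶ = P·diag(729, 1)·P⁻¹ = [[−1458, −1], [729, 1]] · [[−1, −1], [1, 2]] = [[1457, 1456], [−728, −727]].

[[1457, 1456], [−728, −727]]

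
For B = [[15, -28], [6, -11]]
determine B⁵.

tr B = 4 and det B = 3, so the characteristic polynomial is λ² − (4)λ + (3) with roots 1 and 3.
Eigenvectors give P = [[2, -7], [1, -3]] with P⁻¹ = [[-3, 7], [-1, 2]], and B = P·diag(1, 3)·P⁻¹.
Then B⁵ = P·diag(1, 243)·P⁻¹ = [[2, -1701], [1, -729]] · [[-3, 7], [-1, 2]] = [[1695, -3388], [726, -1451]].

[[1695, -3388], [726, -1451]]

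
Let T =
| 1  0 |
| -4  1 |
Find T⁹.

[[1, 0], [-36, 1]]

T = I + N where N = [[0, 0], [-4, 0]] is strictly lower-triangular, so N² = 0.
(I + N)⁹ = I + 9·N = [[1, 0], [-36, 1]].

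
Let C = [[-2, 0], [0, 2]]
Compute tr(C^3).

C^2 = [[4, 0], [0, 4]]
C^3 = [[-8, 0], [0, 8]]

0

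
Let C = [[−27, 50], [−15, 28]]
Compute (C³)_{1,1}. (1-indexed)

−183

tr C = 1 and det C = −6, so the characteristic polynomial is λ² − (1)λ + (−6) with roots −2 and 3.
Eigenvectors give P = [[−2, 5], [−1, 3]] with P⁻¹ = [[−3, 5], [−1, 2]], and C = P·diag(−2, 3)·P⁻¹.
Then C³ = P·diag(−8, 27)·P⁻¹ = [[16, 135], [8, 81]] · [[−3, 5], [−1, 2]] = [[−183, 350], [−105, 202]].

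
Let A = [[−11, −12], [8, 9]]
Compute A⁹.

tr A = −2 and det A = −3, so the characteristic polynomial is λ² − (−2)λ + (−3) with roots −3 and 1.
Eigenvectors give P = [[3, −1], [−2, 1]] with P⁻¹ = [[1, 1], [2, 3]], and A = P·diag(−3, 1)·P⁻¹.
Then A⁹ = P·diag(−19683, 1)·P⁻¹ = [[−59049, −1], [39366, 1]] · [[1, 1], [2, 3]] = [[−59051, −59052], [39368, 39369]].

[[−59051, −59052], [39368, 39369]]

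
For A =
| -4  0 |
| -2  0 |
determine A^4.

[[256, 0], [128, 0]]

A^2 = [[16, 0], [8, 0]]
A^3 = [[-64, 0], [-32, 0]]
A^4 = [[256, 0], [128, 0]]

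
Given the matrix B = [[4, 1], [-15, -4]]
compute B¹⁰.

B² = I (check: tr B = 0 and det B = -1), so B¹⁰ = I since 10 is even.

[[1, 0], [0, 1]]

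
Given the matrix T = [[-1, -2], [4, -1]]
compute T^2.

[[-7, 4], [-8, -7]]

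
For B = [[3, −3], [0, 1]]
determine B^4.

[[81, −120], [0, 1]]

B^2 = [[9, −12], [0, 1]]
B^3 = [[27, −39], [0, 1]]
B^4 = [[81, −120], [0, 1]]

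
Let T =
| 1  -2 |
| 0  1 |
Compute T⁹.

T = I + N where N = [[0, -2], [0, 0]] is strictly upper-triangular, so N² = 0.
(I + N)⁹ = I + 9·N = [[1, -18], [0, 1]].

[[1, -18], [0, 1]]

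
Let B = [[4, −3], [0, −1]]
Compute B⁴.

[[256, −153], [0, 1]]

B² = [[16, −9], [0, 1]]
B³ = [[64, −39], [0, −1]]
B⁴ = [[256, −153], [0, 1]]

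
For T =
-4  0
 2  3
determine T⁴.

T² = [[16, 0], [-2, 9]]
T³ = [[-64, 0], [26, 27]]
T⁴ = [[256, 0], [-50, 81]]

[[256, 0], [-50, 81]]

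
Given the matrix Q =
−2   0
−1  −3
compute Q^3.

tr Q = −5 and det Q = 6, so the characteristic polynomial is λ² − (−5)λ + (6) with roots −2 and −3.
Eigenvectors give P = [[−1, 0], [1, 1]] with P⁻¹ = [[−1, 0], [1, 1]], and Q = P·diag(−2, −3)·P⁻¹.
Then Q^3 = P·diag(−8, −27)·P⁻¹ = [[8, 0], [−8, −27]] · [[−1, 0], [1, 1]] = [[−8, 0], [−19, −27]].

[[−8, 0], [−19, −27]]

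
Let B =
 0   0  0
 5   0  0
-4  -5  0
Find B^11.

[[0, 0, 0], [0, 0, 0], [0, 0, 0]]

B is strictly triangular, hence nilpotent: B^3 = 0, so B^11 = 0.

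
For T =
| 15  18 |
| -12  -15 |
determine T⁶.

tr T = 0 and det T = -9, so the characteristic polynomial is λ² − (0)λ + (-9) with roots -3 and 3.
Eigenvectors give P = [[-1, 3], [1, -2]] with P⁻¹ = [[2, 3], [1, 1]], and T = P·diag(-3, 3)·P⁻¹.
Then T⁶ = P·diag(729, 729)·P⁻¹ = [[-729, 2187], [729, -1458]] · [[2, 3], [1, 1]] = [[729, 0], [0, 729]].

[[729, 0], [0, 729]]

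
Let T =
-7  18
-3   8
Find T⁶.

[[-125, 378], [-63, 190]]

tr T = 1 and det T = -2, so the characteristic polynomial is λ² − (1)λ + (-2) with roots -1 and 2.
Eigenvectors give P = [[-3, -2], [-1, -1]] with P⁻¹ = [[-1, 2], [1, -3]], and T = P·diag(-1, 2)·P⁻¹.
Then T⁶ = P·diag(1, 64)·P⁻¹ = [[-3, -128], [-1, -64]] · [[-1, 2], [1, -3]] = [[-125, 378], [-63, 190]].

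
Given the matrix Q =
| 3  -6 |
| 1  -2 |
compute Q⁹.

[[3, -6], [1, -2]]

Q² = Q (a projection; rank 1, trace 1), so Q⁹ = Q.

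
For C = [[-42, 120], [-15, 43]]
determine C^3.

tr C = 1 and det C = -6, so the characteristic polynomial is λ² − (1)λ + (-6) with roots 3 and -2.
Eigenvectors give P = [[-8, 3], [-3, 1]] with P⁻¹ = [[1, -3], [3, -8]], and C = P·diag(3, -2)·P⁻¹.
Then C^3 = P·diag(27, -8)·P⁻¹ = [[-216, -24], [-81, -8]] · [[1, -3], [3, -8]] = [[-288, 840], [-105, 307]].

[[-288, 840], [-105, 307]]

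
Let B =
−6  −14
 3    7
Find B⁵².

B² = B (a projection; rank 1, trace 1), so B⁵² = B.

[[−6, −14], [3, 7]]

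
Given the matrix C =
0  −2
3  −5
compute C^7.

[[3990, −4118], [6177, −6305]]

tr C = −5 and det C = 6, so the characteristic polynomial is λ² − (−5)λ + (6) with roots −2 and −3.
Eigenvectors give P = [[−1, 2], [−1, 3]] with P⁻¹ = [[−3, 2], [−1, 1]], and C = P·diag(−2, −3)·P⁻¹.
Then C^7 = P·diag(−128, −2187)·P⁻¹ = [[128, −4374], [128, −6561]] · [[−3, 2], [−1, 1]] = [[3990, −4118], [6177, −6305]].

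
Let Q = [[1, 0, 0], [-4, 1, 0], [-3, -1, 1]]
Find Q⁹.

Q = I + N where N = [[0, 0, 0], [-4, 0, 0], [-3, -1, 0]] is strictly lower-triangular, so N³ = 0.
(I + N)⁹ = I + 9·N + 36·N² = [[1, 0, 0], [-36, 1, 0], [117, -9, 1]].

[[1, 0, 0], [-36, 1, 0], [117, -9, 1]]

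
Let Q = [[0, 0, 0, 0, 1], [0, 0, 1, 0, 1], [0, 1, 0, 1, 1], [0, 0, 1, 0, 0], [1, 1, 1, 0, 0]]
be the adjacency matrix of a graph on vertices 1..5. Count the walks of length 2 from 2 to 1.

1

The number of length-2 walks from vertex 2 to vertex 1 is entry (2,1) of Q^2, where Q is the adjacency matrix.
Q^2 = [[1, 1, 1, 0, 0], [1, 2, 1, 1, 1], [1, 1, 3, 0, 1], [0, 1, 0, 1, 1], [0, 1, 1, 1, 3]]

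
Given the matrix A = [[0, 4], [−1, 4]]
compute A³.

A² = [[−4, 16], [−4, 12]]
A³ = [[−16, 48], [−12, 32]]

[[−16, 48], [−12, 32]]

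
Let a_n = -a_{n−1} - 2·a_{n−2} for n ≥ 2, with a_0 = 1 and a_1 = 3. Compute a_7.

With companion matrix T = [[-1, -2], [1, 0]], [a_n, a_{n−1}]ᵀ = T·[a_{n−1}, a_{n−2}]ᵀ, so [a_7, a_6]ᵀ = T⁶·[a_1, a_0]ᵀ.
T⁶ = [[7, 10], [-5, 2]], giving [a_7, a_6]ᵀ = [[31], [-13]].

31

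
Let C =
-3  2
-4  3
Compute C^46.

C² = I (check: tr C = 0 and det C = -1), so C^46 = I since 46 is even.

[[1, 0], [0, 1]]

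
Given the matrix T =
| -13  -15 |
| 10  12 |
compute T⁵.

tr T = -1 and det T = -6, so the characteristic polynomial is λ² − (-1)λ + (-6) with roots -3 and 2.
Eigenvectors give P = [[-3, -1], [2, 1]] with P⁻¹ = [[-1, -1], [2, 3]], and T = P·diag(-3, 2)·P⁻¹.
Then T⁵ = P·diag(-243, 32)·P⁻¹ = [[729, -32], [-486, 32]] · [[-1, -1], [2, 3]] = [[-793, -825], [550, 582]].

[[-793, -825], [550, 582]]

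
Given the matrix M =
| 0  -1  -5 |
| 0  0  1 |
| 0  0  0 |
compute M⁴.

[[0, 0, 0], [0, 0, 0], [0, 0, 0]]

M is strictly triangular, hence nilpotent: M³ = 0, so M⁴ = 0.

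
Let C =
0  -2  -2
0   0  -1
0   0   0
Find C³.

C is strictly triangular, hence nilpotent: C³ = 0, so C³ = 0.

[[0, 0, 0], [0, 0, 0], [0, 0, 0]]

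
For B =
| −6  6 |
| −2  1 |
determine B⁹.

[[−77196, 115026], [−38342, 57001]]

tr B = −5 and det B = 6, so the characteristic polynomial is λ² − (−5)λ + (6) with roots −2 and −3.
Eigenvectors give P = [[3, −2], [2, −1]] with P⁻¹ = [[−1, 2], [−2, 3]], and B = P·diag(−2, −3)·P⁻¹.
Then B⁹ = P·diag(−512, −19683)·P⁻¹ = [[−1536, 39366], [−1024, 19683]] · [[−1, 2], [−2, 3]] = [[−77196, 115026], [−38342, 57001]].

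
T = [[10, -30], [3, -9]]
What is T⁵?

[[10, -30], [3, -9]]

T² = T (a projection; rank 1, trace 1), so T⁵ = T.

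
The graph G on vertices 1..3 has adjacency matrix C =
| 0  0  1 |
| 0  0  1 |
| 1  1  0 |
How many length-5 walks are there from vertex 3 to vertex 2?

The number of length-5 walks from vertex 3 to vertex 2 is entry (3,2) of C⁵, where C is the adjacency matrix.
C² = [[1, 1, 0], [1, 1, 0], [0, 0, 2]]
C³ = [[0, 0, 2], [0, 0, 2], [2, 2, 0]]
C⁴ = [[2, 2, 0], [2, 2, 0], [0, 0, 4]]
C⁵ = [[0, 0, 4], [0, 0, 4], [4, 4, 0]]

4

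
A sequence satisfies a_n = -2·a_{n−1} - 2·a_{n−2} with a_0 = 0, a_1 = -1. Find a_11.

-32

With companion matrix T = [[-2, -2], [1, 0]], [a_n, a_{n−1}]ᵀ = T·[a_{n−1}, a_{n−2}]ᵀ, so [a_11, a_10]ᵀ = T¹⁰·[a_1, a_0]ᵀ.
T¹⁰ = [[32, 64], [-32, -32]], giving [a_11, a_10]ᵀ = [[-32], [32]].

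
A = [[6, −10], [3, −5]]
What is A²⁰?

A² = A (a projection; rank 1, trace 1), so A²⁰ = A.

[[6, −10], [3, −5]]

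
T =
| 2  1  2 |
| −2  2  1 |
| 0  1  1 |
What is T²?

[[2, 6, 7], [−8, 3, −1], [−2, 3, 2]]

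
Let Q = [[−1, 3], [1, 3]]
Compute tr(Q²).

16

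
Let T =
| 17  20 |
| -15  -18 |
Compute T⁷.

tr T = -1 and det T = -6, so the characteristic polynomial is λ² − (-1)λ + (-6) with roots 2 and -3.
Eigenvectors give P = [[-4, 1], [3, -1]] with P⁻¹ = [[-1, -1], [-3, -4]], and T = P·diag(2, -3)·P⁻¹.
Then T⁷ = P·diag(128, -2187)·P⁻¹ = [[-512, -2187], [384, 2187]] · [[-1, -1], [-3, -4]] = [[7073, 9260], [-6945, -9132]].

[[7073, 9260], [-6945, -9132]]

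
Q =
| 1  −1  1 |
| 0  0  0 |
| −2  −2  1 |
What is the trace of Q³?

Q² = [[−1, −3, 2], [0, 0, 0], [−4, 0, −1]]
Q³ = [[−5, −3, 1], [0, 0, 0], [−2, 6, −5]]

−10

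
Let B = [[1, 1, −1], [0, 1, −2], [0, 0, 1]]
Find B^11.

[[1, 11, −121], [0, 1, −22], [0, 0, 1]]

B = I + N where N = [[0, 1, −1], [0, 0, −2], [0, 0, 0]] is strictly upper-triangular, so N^3 = 0.
(I + N)^11 = I + 11·N + 55·N^2 = [[1, 11, −121], [0, 1, −22], [0, 0, 1]].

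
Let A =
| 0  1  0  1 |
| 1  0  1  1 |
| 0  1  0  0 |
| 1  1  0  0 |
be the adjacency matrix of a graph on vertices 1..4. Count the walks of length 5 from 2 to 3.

11

The number of length-5 walks from vertex 2 to vertex 3 is entry (2,3) of A⁵, where A is the adjacency matrix.
A² = [[2, 1, 1, 1], [1, 3, 0, 1], [1, 0, 1, 1], [1, 1, 1, 2]]
A³ = [[2, 4, 1, 3], [4, 2, 3, 4], [1, 3, 0, 1], [3, 4, 1, 2]]
A⁴ = [[7, 6, 4, 6], [6, 11, 2, 6], [4, 2, 3, 4], [6, 6, 4, 7]]
A⁵ = [[12, 17, 6, 13], [17, 14, 11, 17], [6, 11, 2, 6], [13, 17, 6, 12]]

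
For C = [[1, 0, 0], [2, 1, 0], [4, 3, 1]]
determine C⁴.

C = I + N where N = [[0, 0, 0], [2, 0, 0], [4, 3, 0]] is strictly lower-triangular, so N³ = 0.
(I + N)⁴ = I + 4·N + 6·N² = [[1, 0, 0], [8, 1, 0], [52, 12, 1]].

[[1, 0, 0], [8, 1, 0], [52, 12, 1]]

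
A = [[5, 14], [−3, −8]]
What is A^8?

[[−1529, −3570], [765, 1786]]

tr A = −3 and det A = 2, so the characteristic polynomial is λ² − (−3)λ + (2) with roots −2 and −1.
Eigenvectors give P = [[−2, 7], [1, −3]] with P⁻¹ = [[3, 7], [1, 2]], and A = P·diag(−2, −1)·P⁻¹.
Then A^8 = P·diag(256, 1)·P⁻¹ = [[−512, 7], [256, −3]] · [[3, 7], [1, 2]] = [[−1529, −3570], [765, 1786]].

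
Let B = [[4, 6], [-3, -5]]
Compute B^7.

[[130, 258], [-129, -257]]

tr B = -1 and det B = -2, so the characteristic polynomial is λ² − (-1)λ + (-2) with roots -2 and 1.
Eigenvectors give P = [[-1, 2], [1, -1]] with P⁻¹ = [[1, 2], [1, 1]], and B = P·diag(-2, 1)·P⁻¹.
Then B^7 = P·diag(-128, 1)·P⁻¹ = [[128, 2], [-128, -1]] · [[1, 2], [1, 1]] = [[130, 258], [-129, -257]].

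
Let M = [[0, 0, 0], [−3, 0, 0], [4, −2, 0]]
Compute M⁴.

[[0, 0, 0], [0, 0, 0], [0, 0, 0]]

M is strictly triangular, hence nilpotent: M³ = 0, so M⁴ = 0.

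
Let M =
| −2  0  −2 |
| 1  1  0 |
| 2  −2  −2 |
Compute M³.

[[20, −12, −16], [−1, 5, 6], [22, 2, 20]]

M² = [[0, 4, 8], [−1, 1, −2], [−10, 2, 0]]
M³ = [[20, −12, −16], [−1, 5, 6], [22, 2, 20]]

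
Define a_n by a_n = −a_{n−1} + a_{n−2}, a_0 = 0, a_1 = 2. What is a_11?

With companion matrix Q = [[−1, 1], [1, 0]], [a_n, a_{n−1}]ᵀ = Q·[a_{n−1}, a_{n−2}]ᵀ, so [a_11, a_10]ᵀ = Q^10·[a_1, a_0]ᵀ.
Q^10 = [[89, −55], [−55, 34]], giving [a_11, a_10]ᵀ = [[178], [−110]].

178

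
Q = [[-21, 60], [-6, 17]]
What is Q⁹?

[[-196821, 590460], [-59046, 177137]]

tr Q = -4 and det Q = 3, so the characteristic polynomial is λ² − (-4)λ + (3) with roots -3 and -1.
Eigenvectors give P = [[10, 3], [3, 1]] with P⁻¹ = [[1, -3], [-3, 10]], and Q = P·diag(-3, -1)·P⁻¹.
Then Q⁹ = P·diag(-19683, -1)·P⁻¹ = [[-196830, -3], [-59049, -1]] · [[1, -3], [-3, 10]] = [[-196821, 590460], [-59046, 177137]].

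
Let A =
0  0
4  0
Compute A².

A is strictly triangular, hence nilpotent: A² = 0, so A² = 0.

[[0, 0], [0, 0]]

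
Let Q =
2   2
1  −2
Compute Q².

[[6, 0], [0, 6]]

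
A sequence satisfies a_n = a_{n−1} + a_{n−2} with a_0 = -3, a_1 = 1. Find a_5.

With companion matrix Q = [[1, 1], [1, 0]], [a_n, a_{n−1}]ᵀ = Q·[a_{n−1}, a_{n−2}]ᵀ, so [a_5, a_4]ᵀ = Q⁴·[a_1, a_0]ᵀ.
Q⁴ = [[5, 3], [3, 2]], giving [a_5, a_4]ᵀ = [[-4], [-3]].

-4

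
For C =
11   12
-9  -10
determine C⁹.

tr C = 1 and det C = -2, so the characteristic polynomial is λ² − (1)λ + (-2) with roots -1 and 2.
Eigenvectors give P = [[-1, 4], [1, -3]] with P⁻¹ = [[3, 4], [1, 1]], and C = P·diag(-1, 2)·P⁻¹.
Then C⁹ = P·diag(-1, 512)·P⁻¹ = [[1, 2048], [-1, -1536]] · [[3, 4], [1, 1]] = [[2051, 2052], [-1539, -1540]].

[[2051, 2052], [-1539, -1540]]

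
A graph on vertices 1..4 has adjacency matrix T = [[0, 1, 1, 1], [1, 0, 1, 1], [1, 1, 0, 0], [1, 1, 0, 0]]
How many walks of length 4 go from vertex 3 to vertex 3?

The number of length-4 walks from vertex 3 to vertex 3 is entry (3,3) of T^4, where T is the adjacency matrix.
T^2 = [[3, 2, 1, 1], [2, 3, 1, 1], [1, 1, 2, 2], [1, 1, 2, 2]]
T^3 = [[4, 5, 5, 5], [5, 4, 5, 5], [5, 5, 2, 2], [5, 5, 2, 2]]
T^4 = [[15, 14, 9, 9], [14, 15, 9, 9], [9, 9, 10, 10], [9, 9, 10, 10]]

10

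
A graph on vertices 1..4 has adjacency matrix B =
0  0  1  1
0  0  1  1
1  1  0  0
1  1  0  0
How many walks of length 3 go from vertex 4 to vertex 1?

4

The number of length-3 walks from vertex 4 to vertex 1 is entry (4,1) of B³, where B is the adjacency matrix.
B² = [[2, 2, 0, 0], [2, 2, 0, 0], [0, 0, 2, 2], [0, 0, 2, 2]]
B³ = [[0, 0, 4, 4], [0, 0, 4, 4], [4, 4, 0, 0], [4, 4, 0, 0]]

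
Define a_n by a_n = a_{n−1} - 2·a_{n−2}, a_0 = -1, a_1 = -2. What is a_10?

-12

With companion matrix T = [[1, -2], [1, 0]], [a_n, a_{n−1}]ᵀ = T·[a_{n−1}, a_{n−2}]ᵀ, so [a_10, a_9]ᵀ = T⁹·[a_1, a_0]ᵀ.
T⁹ = [[-11, 34], [-17, 6]], giving [a_10, a_9]ᵀ = [[-12], [28]].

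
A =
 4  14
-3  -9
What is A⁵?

tr A = -5 and det A = 6, so the characteristic polynomial is λ² − (-5)λ + (6) with roots -3 and -2.
Eigenvectors give P = [[-2, 7], [1, -3]] with P⁻¹ = [[3, 7], [1, 2]], and A = P·diag(-3, -2)·P⁻¹.
Then A⁵ = P·diag(-243, -32)·P⁻¹ = [[486, -224], [-243, 96]] · [[3, 7], [1, 2]] = [[1234, 2954], [-633, -1509]].

[[1234, 2954], [-633, -1509]]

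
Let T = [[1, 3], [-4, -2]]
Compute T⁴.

T² = [[-11, -3], [4, -8]]
T³ = [[1, -27], [36, 28]]
T⁴ = [[109, 57], [-76, 52]]

[[109, 57], [-76, 52]]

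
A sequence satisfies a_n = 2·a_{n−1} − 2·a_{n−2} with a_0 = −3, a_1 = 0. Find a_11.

192

With companion matrix Q = [[2, −2], [1, 0]], [a_n, a_{n−1}]ᵀ = Q·[a_{n−1}, a_{n−2}]ᵀ, so [a_11, a_10]ᵀ = Q¹⁰·[a_1, a_0]ᵀ.
Q¹⁰ = [[32, −64], [32, −32]], giving [a_11, a_10]ᵀ = [[192], [96]].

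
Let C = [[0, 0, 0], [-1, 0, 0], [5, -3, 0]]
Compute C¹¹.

[[0, 0, 0], [0, 0, 0], [0, 0, 0]]

C is strictly triangular, hence nilpotent: C³ = 0, so C¹¹ = 0.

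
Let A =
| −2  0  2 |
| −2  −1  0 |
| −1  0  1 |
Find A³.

[[−2, 0, 2], [−10, −1, 8], [−1, 0, 1]]

A² = [[2, 0, −2], [6, 1, −4], [1, 0, −1]]
A³ = [[−2, 0, 2], [−10, −1, 8], [−1, 0, 1]]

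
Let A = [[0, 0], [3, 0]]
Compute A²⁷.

[[0, 0], [0, 0]]

A is strictly triangular, hence nilpotent: A² = 0, so A²⁷ = 0.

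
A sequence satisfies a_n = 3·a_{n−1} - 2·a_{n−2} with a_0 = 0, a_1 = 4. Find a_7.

With companion matrix C = [[3, -2], [1, 0]], [a_n, a_{n−1}]ᵀ = C·[a_{n−1}, a_{n−2}]ᵀ, so [a_7, a_6]ᵀ = C⁶·[a_1, a_0]ᵀ.
C⁶ = [[127, -126], [63, -62]], giving [a_7, a_6]ᵀ = [[508], [252]].

508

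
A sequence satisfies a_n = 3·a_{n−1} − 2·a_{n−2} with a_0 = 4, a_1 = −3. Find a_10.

With companion matrix A = [[3, −2], [1, 0]], [a_n, a_{n−1}]ᵀ = A·[a_{n−1}, a_{n−2}]ᵀ, so [a_10, a_9]ᵀ = A⁹·[a_1, a_0]ᵀ.
A⁹ = [[1023, −1022], [511, −510]], giving [a_10, a_9]ᵀ = [[−7157], [−3573]].

−7157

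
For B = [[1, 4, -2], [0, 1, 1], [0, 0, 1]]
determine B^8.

[[1, 32, 96], [0, 1, 8], [0, 0, 1]]

B = I + N where N = [[0, 4, -2], [0, 0, 1], [0, 0, 0]] is strictly upper-triangular, so N^3 = 0.
(I + N)^8 = I + 8·N + 28·N^2 = [[1, 32, 96], [0, 1, 8], [0, 0, 1]].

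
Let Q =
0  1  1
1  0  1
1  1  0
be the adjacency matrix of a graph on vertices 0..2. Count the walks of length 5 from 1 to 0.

11

The number of length-5 walks from vertex 1 to vertex 0 is entry (1,0) of Q^5, where Q is the adjacency matrix.
Q^2 = [[2, 1, 1], [1, 2, 1], [1, 1, 2]]
Q^3 = [[2, 3, 3], [3, 2, 3], [3, 3, 2]]
Q^4 = [[6, 5, 5], [5, 6, 5], [5, 5, 6]]
Q^5 = [[10, 11, 11], [11, 10, 11], [11, 11, 10]]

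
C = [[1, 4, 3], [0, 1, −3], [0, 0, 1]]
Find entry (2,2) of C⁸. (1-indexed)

1

C = I + N where N = [[0, 4, 3], [0, 0, −3], [0, 0, 0]] is strictly upper-triangular, so N³ = 0.
(I + N)⁸ = I + 8·N + 28·N² = [[1, 32, −312], [0, 1, −24], [0, 0, 1]].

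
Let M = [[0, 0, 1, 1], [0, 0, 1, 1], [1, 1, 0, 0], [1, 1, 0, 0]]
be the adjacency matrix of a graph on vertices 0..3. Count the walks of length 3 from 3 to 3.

The number of length-3 walks from vertex 3 to vertex 3 is entry (3,3) of M^3, where M is the adjacency matrix.
M^2 = [[2, 2, 0, 0], [2, 2, 0, 0], [0, 0, 2, 2], [0, 0, 2, 2]]
M^3 = [[0, 0, 4, 4], [0, 0, 4, 4], [4, 4, 0, 0], [4, 4, 0, 0]]

0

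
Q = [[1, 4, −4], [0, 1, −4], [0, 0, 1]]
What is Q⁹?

[[1, 36, −612], [0, 1, −36], [0, 0, 1]]

Q = I + N where N = [[0, 4, −4], [0, 0, −4], [0, 0, 0]] is strictly upper-triangular, so N³ = 0.
(I + N)⁹ = I + 9·N + 36·N² = [[1, 36, −612], [0, 1, −36], [0, 0, 1]].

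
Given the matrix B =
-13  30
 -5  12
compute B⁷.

tr B = -1 and det B = -6, so the characteristic polynomial is λ² − (-1)λ + (-6) with roots 2 and -3.
Eigenvectors give P = [[2, 3], [1, 1]] with P⁻¹ = [[-1, 3], [1, -2]], and B = P·diag(2, -3)·P⁻¹.
Then B⁷ = P·diag(128, -2187)·P⁻¹ = [[256, -6561], [128, -2187]] · [[-1, 3], [1, -2]] = [[-6817, 13890], [-2315, 4758]].

[[-6817, 13890], [-2315, 4758]]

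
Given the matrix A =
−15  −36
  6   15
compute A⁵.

[[−1215, −2916], [486, 1215]]

tr A = 0 and det A = −9, so the characteristic polynomial is λ² − (0)λ + (−9) with roots 3 and −3.
Eigenvectors give P = [[−2, 3], [1, −1]] with P⁻¹ = [[1, 3], [1, 2]], and A = P·diag(3, −3)·P⁻¹.
Then A⁵ = P·diag(243, −243)·P⁻¹ = [[−486, −729], [243, 243]] · [[1, 3], [1, 2]] = [[−1215, −2916], [486, 1215]].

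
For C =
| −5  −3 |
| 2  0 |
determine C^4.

[[211, 195], [−130, −114]]

tr C = −5 and det C = 6, so the characteristic polynomial is λ² − (−5)λ + (6) with roots −3 and −2.
Eigenvectors give P = [[3, −1], [−2, 1]] with P⁻¹ = [[1, 1], [2, 3]], and C = P·diag(−3, −2)·P⁻¹.
Then C^4 = P·diag(81, 16)·P⁻¹ = [[243, −16], [−162, 16]] · [[1, 1], [2, 3]] = [[211, 195], [−130, −114]].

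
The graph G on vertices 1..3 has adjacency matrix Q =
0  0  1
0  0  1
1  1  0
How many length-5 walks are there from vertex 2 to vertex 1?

The number of length-5 walks from vertex 2 to vertex 1 is entry (2,1) of Q⁵, where Q is the adjacency matrix.
Q² = [[1, 1, 0], [1, 1, 0], [0, 0, 2]]
Q³ = [[0, 0, 2], [0, 0, 2], [2, 2, 0]]
Q⁴ = [[2, 2, 0], [2, 2, 0], [0, 0, 4]]
Q⁵ = [[0, 0, 4], [0, 0, 4], [4, 4, 0]]

0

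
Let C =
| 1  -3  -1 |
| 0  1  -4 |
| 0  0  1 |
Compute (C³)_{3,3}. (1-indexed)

1

C = I + N where N = [[0, -3, -1], [0, 0, -4], [0, 0, 0]] is strictly upper-triangular, so N³ = 0.
(I + N)³ = I + 3·N + 3·N² = [[1, -9, 33], [0, 1, -12], [0, 0, 1]].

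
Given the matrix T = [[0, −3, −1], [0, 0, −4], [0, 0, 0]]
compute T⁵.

T is strictly triangular, hence nilpotent: T³ = 0, so T⁵ = 0.

[[0, 0, 0], [0, 0, 0], [0, 0, 0]]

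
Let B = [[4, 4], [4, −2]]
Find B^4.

B^2 = [[32, 8], [8, 20]]
B^3 = [[160, 112], [112, −8]]
B^4 = [[1088, 416], [416, 464]]

[[1088, 416], [416, 464]]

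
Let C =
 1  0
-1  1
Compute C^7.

C = I + N where N = [[0, 0], [-1, 0]] is strictly lower-triangular, so N^2 = 0.
(I + N)^7 = I + 7·N = [[1, 0], [-7, 1]].

[[1, 0], [-7, 1]]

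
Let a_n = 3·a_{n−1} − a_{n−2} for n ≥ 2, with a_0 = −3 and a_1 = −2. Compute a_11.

With companion matrix Q = [[3, −1], [1, 0]], [a_n, a_{n−1}]ᵀ = Q·[a_{n−1}, a_{n−2}]ᵀ, so [a_11, a_10]ᵀ = Q^10·[a_1, a_0]ᵀ.
Q^10 = [[17711, −6765], [6765, −2584]], giving [a_11, a_10]ᵀ = [[−15127], [−5778]].

−15127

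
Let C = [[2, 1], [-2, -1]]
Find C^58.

C² = C (a projection; rank 1, trace 1), so C^58 = C.

[[2, 1], [-2, -1]]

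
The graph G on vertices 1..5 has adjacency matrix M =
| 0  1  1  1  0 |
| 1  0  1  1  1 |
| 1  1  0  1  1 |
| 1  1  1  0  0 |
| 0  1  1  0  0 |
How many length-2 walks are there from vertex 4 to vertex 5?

2

The number of length-2 walks from vertex 4 to vertex 5 is entry (4,5) of M², where M is the adjacency matrix.
M² = [[3, 2, 2, 2, 2], [2, 4, 3, 2, 1], [2, 3, 4, 2, 1], [2, 2, 2, 3, 2], [2, 1, 1, 2, 2]]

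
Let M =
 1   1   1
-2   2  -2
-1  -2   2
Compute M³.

[[-5, -2, -2], [-6, 28, -36], [12, -31, 33]]

M² = [[-2, 1, 1], [-4, 6, -10], [1, -9, 7]]
M³ = [[-5, -2, -2], [-6, 28, -36], [12, -31, 33]]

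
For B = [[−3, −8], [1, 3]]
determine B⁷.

B² = I (check: tr B = 0 and det B = −1), so B⁷ = B since 7 is odd.

[[−3, −8], [1, 3]]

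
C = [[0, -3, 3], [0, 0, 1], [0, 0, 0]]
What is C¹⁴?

[[0, 0, 0], [0, 0, 0], [0, 0, 0]]

C is strictly triangular, hence nilpotent: C³ = 0, so C¹⁴ = 0.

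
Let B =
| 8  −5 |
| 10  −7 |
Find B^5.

[[518, −275], [550, −307]]

tr B = 1 and det B = −6, so the characteristic polynomial is λ² − (1)λ + (−6) with roots 3 and −2.
Eigenvectors give P = [[1, −1], [1, −2]] with P⁻¹ = [[2, −1], [1, −1]], and B = P·diag(3, −2)·P⁻¹.
Then B^5 = P·diag(243, −32)·P⁻¹ = [[243, 32], [243, 64]] · [[2, −1], [1, −1]] = [[518, −275], [550, −307]].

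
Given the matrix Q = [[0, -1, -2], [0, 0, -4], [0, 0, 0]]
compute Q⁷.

Q is strictly triangular, hence nilpotent: Q³ = 0, so Q⁷ = 0.

[[0, 0, 0], [0, 0, 0], [0, 0, 0]]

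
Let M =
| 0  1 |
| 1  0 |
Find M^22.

M² = I (check: tr M = 0 and det M = -1), so M^22 = I since 22 is even.

[[1, 0], [0, 1]]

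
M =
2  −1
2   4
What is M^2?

[[2, −6], [12, 14]]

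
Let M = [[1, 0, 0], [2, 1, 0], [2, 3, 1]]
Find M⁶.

[[1, 0, 0], [12, 1, 0], [102, 18, 1]]

M = I + N where N = [[0, 0, 0], [2, 0, 0], [2, 3, 0]] is strictly lower-triangular, so N³ = 0.
(I + N)⁶ = I + 6·N + 15·N² = [[1, 0, 0], [12, 1, 0], [102, 18, 1]].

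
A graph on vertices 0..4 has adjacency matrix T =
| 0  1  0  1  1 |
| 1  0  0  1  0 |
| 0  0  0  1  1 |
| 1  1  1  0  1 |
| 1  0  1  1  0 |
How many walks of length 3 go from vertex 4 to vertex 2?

The number of length-3 walks from vertex 4 to vertex 2 is entry (4,2) of T³, where T is the adjacency matrix.
T² = [[3, 1, 2, 2, 1], [1, 2, 1, 1, 2], [2, 1, 2, 1, 1], [2, 1, 1, 4, 2], [1, 2, 1, 2, 3]]
T³ = [[4, 5, 3, 7, 7], [5, 2, 3, 6, 3], [3, 3, 2, 6, 5], [7, 6, 6, 6, 7], [7, 3, 5, 7, 4]]

5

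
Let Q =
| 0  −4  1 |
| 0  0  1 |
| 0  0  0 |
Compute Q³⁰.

Q is strictly triangular, hence nilpotent: Q³ = 0, so Q³⁰ = 0.

[[0, 0, 0], [0, 0, 0], [0, 0, 0]]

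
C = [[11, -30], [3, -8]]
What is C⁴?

[[151, -450], [45, -134]]

tr C = 3 and det C = 2, so the characteristic polynomial is λ² − (3)λ + (2) with roots 1 and 2.
Eigenvectors give P = [[3, -10], [1, -3]] with P⁻¹ = [[-3, 10], [-1, 3]], and C = P·diag(1, 2)·P⁻¹.
Then C⁴ = P·diag(1, 16)·P⁻¹ = [[3, -160], [1, -48]] · [[-3, 10], [-1, 3]] = [[151, -450], [45, -134]].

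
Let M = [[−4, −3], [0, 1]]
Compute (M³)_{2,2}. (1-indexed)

1

M² = [[16, 9], [0, 1]]
M³ = [[−64, −39], [0, 1]]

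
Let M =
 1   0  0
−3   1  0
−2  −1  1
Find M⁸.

[[1, 0, 0], [−24, 1, 0], [68, −8, 1]]

M = I + N where N = [[0, 0, 0], [−3, 0, 0], [−2, −1, 0]] is strictly lower-triangular, so N³ = 0.
(I + N)⁸ = I + 8·N + 28·N² = [[1, 0, 0], [−24, 1, 0], [68, −8, 1]].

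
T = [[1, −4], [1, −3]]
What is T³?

T² = [[−3, 8], [−2, 5]]
T³ = [[5, −12], [3, −7]]

[[5, −12], [3, −7]]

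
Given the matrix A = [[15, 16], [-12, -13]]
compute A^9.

tr A = 2 and det A = -3, so the characteristic polynomial is λ² − (2)λ + (-3) with roots -1 and 3.
Eigenvectors give P = [[-1, 4], [1, -3]] with P⁻¹ = [[3, 4], [1, 1]], and A = P·diag(-1, 3)·P⁻¹.
Then A^9 = P·diag(-1, 19683)·P⁻¹ = [[1, 78732], [-1, -59049]] · [[3, 4], [1, 1]] = [[78735, 78736], [-59052, -59053]].

[[78735, 78736], [-59052, -59053]]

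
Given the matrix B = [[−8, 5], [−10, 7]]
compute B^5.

[[−518, 275], [−550, 307]]

tr B = −1 and det B = −6, so the characteristic polynomial is λ² − (−1)λ + (−6) with roots −3 and 2.
Eigenvectors give P = [[1, −1], [1, −2]] with P⁻¹ = [[2, −1], [1, −1]], and B = P·diag(−3, 2)·P⁻¹.
Then B^5 = P·diag(−243, 32)·P⁻¹ = [[−243, −32], [−243, −64]] · [[2, −1], [1, −1]] = [[−518, 275], [−550, 307]].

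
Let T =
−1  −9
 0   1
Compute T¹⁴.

T² = I (check: tr T = 0 and det T = −1), so T¹⁴ = I since 14 is even.

[[1, 0], [0, 1]]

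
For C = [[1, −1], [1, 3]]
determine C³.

C² = [[0, −4], [4, 8]]
C³ = [[−4, −12], [12, 20]]

[[−4, −12], [12, 20]]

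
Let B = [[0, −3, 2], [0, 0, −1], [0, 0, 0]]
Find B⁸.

B is strictly triangular, hence nilpotent: B³ = 0, so B⁸ = 0.

[[0, 0, 0], [0, 0, 0], [0, 0, 0]]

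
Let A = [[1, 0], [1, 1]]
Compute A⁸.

[[1, 0], [8, 1]]

A = I + N where N = [[0, 0], [1, 0]] is strictly lower-triangular, so N² = 0.
(I + N)⁸ = I + 8·N = [[1, 0], [8, 1]].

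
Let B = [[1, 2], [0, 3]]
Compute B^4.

B^2 = [[1, 8], [0, 9]]
B^3 = [[1, 26], [0, 27]]
B^4 = [[1, 80], [0, 81]]

[[1, 80], [0, 81]]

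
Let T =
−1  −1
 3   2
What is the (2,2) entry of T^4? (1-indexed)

T^2 = [[−2, −1], [3, 1]]
T^3 = [[−1, 0], [0, −1]]
T^4 = [[1, 1], [−3, −2]]

−2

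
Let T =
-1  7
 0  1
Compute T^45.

T² = I (check: tr T = 0 and det T = -1), so T^45 = T since 45 is odd.

[[-1, 7], [0, 1]]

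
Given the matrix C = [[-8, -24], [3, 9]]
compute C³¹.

[[-8, -24], [3, 9]]

C² = C (a projection; rank 1, trace 1), so C³¹ = C.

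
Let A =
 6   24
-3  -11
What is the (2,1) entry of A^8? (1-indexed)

18915

tr A = -5 and det A = 6, so the characteristic polynomial is λ² − (-5)λ + (6) with roots -3 and -2.
Eigenvectors give P = [[-8, -3], [3, 1]] with P⁻¹ = [[1, 3], [-3, -8]], and A = P·diag(-3, -2)·P⁻¹.
Then A^8 = P·diag(6561, 256)·P⁻¹ = [[-52488, -768], [19683, 256]] · [[1, 3], [-3, -8]] = [[-50184, -151320], [18915, 57001]].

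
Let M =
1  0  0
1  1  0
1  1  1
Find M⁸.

[[1, 0, 0], [8, 1, 0], [36, 8, 1]]

M = I + N where N = [[0, 0, 0], [1, 0, 0], [1, 1, 0]] is strictly lower-triangular, so N³ = 0.
(I + N)⁸ = I + 8·N + 28·N² = [[1, 0, 0], [8, 1, 0], [36, 8, 1]].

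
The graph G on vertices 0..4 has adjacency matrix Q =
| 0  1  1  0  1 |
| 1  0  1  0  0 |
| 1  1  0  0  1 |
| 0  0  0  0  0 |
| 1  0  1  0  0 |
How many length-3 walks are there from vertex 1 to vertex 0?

5

The number of length-3 walks from vertex 1 to vertex 0 is entry (1,0) of Q^3, where Q is the adjacency matrix.
Q^2 = [[3, 1, 2, 0, 1], [1, 2, 1, 0, 2], [2, 1, 3, 0, 1], [0, 0, 0, 0, 0], [1, 2, 1, 0, 2]]
Q^3 = [[4, 5, 5, 0, 5], [5, 2, 5, 0, 2], [5, 5, 4, 0, 5], [0, 0, 0, 0, 0], [5, 2, 5, 0, 2]]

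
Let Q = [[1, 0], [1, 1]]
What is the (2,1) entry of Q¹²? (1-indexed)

12

Q = I + N where N = [[0, 0], [1, 0]] is strictly lower-triangular, so N² = 0.
(I + N)¹² = I + 12·N = [[1, 0], [12, 1]].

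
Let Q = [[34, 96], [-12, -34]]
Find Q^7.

tr Q = 0 and det Q = -4, so the characteristic polynomial is λ² − (0)λ + (-4) with roots 2 and -2.
Eigenvectors give P = [[-3, -8], [1, 3]] with P⁻¹ = [[-3, -8], [1, 3]], and Q = P·diag(2, -2)·P⁻¹.
Then Q^7 = P·diag(128, -128)·P⁻¹ = [[-384, 1024], [128, -384]] · [[-3, -8], [1, 3]] = [[2176, 6144], [-768, -2176]].

[[2176, 6144], [-768, -2176]]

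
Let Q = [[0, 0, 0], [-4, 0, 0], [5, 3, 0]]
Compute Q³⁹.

[[0, 0, 0], [0, 0, 0], [0, 0, 0]]

Q is strictly triangular, hence nilpotent: Q³ = 0, so Q³⁹ = 0.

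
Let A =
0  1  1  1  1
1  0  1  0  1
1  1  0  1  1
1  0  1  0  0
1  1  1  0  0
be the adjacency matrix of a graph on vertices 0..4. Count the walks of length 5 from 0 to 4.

93

The number of length-5 walks from vertex 0 to vertex 4 is entry (0,4) of A⁵, where A is the adjacency matrix.
A² = [[4, 2, 3, 1, 2], [2, 3, 2, 2, 2], [3, 2, 4, 1, 2], [1, 2, 1, 2, 2], [2, 2, 2, 2, 3]]
A³ = [[8, 9, 9, 7, 9], [9, 6, 9, 4, 7], [9, 9, 8, 7, 9], [7, 4, 7, 2, 4], [9, 7, 9, 4, 6]]
A⁴ = [[34, 26, 33, 17, 26], [26, 25, 26, 18, 24], [33, 26, 34, 17, 26], [17, 18, 17, 14, 18], [26, 24, 26, 18, 25]]
A⁵ = [[102, 93, 103, 67, 93], [93, 76, 93, 52, 77], [103, 93, 102, 67, 93], [67, 52, 67, 34, 52], [93, 77, 93, 52, 76]]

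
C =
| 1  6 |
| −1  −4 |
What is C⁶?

[[−125, −378], [63, 190]]

tr C = −3 and det C = 2, so the characteristic polynomial is λ² − (−3)λ + (2) with roots −1 and −2.
Eigenvectors give P = [[3, −2], [−1, 1]] with P⁻¹ = [[1, 2], [1, 3]], and C = P·diag(−1, −2)·P⁻¹.
Then C⁶ = P·diag(1, 64)·P⁻¹ = [[3, −128], [−1, 64]] · [[1, 2], [1, 3]] = [[−125, −378], [63, 190]].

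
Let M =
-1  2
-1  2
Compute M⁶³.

M² = M (a projection; rank 1, trace 1), so M⁶³ = M.

[[-1, 2], [-1, 2]]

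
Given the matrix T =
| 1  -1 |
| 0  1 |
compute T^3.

T = I + N where N = [[0, -1], [0, 0]] is strictly upper-triangular, so N^2 = 0.
(I + N)^3 = I + 3·N = [[1, -3], [0, 1]].

[[1, -3], [0, 1]]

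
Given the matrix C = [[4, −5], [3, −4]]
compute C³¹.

[[4, −5], [3, −4]]

C² = I (check: tr C = 0 and det C = −1), so C³¹ = C since 31 is odd.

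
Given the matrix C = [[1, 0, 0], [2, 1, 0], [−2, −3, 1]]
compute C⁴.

C = I + N where N = [[0, 0, 0], [2, 0, 0], [−2, −3, 0]] is strictly lower-triangular, so N³ = 0.
(I + N)⁴ = I + 4·N + 6·N² = [[1, 0, 0], [8, 1, 0], [−44, −12, 1]].

[[1, 0, 0], [8, 1, 0], [−44, −12, 1]]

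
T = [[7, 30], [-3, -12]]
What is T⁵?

[[1867, 6330], [-633, -2142]]

tr T = -5 and det T = 6, so the characteristic polynomial is λ² − (-5)λ + (6) with roots -3 and -2.
Eigenvectors give P = [[-3, 10], [1, -3]] with P⁻¹ = [[3, 10], [1, 3]], and T = P·diag(-3, -2)·P⁻¹.
Then T⁵ = P·diag(-243, -32)·P⁻¹ = [[729, -320], [-243, 96]] · [[3, 10], [1, 3]] = [[1867, 6330], [-633, -2142]].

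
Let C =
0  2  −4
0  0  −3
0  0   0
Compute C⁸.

[[0, 0, 0], [0, 0, 0], [0, 0, 0]]

C is strictly triangular, hence nilpotent: C³ = 0, so C⁸ = 0.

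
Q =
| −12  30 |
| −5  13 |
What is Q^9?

[[−40902, 121170], [−20195, 60073]]

tr Q = 1 and det Q = −6, so the characteristic polynomial is λ² − (1)λ + (−6) with roots 3 and −2.
Eigenvectors give P = [[−2, −3], [−1, −1]] with P⁻¹ = [[1, −3], [−1, 2]], and Q = P·diag(3, −2)·P⁻¹.
Then Q^9 = P·diag(19683, −512)·P⁻¹ = [[−39366, 1536], [−19683, 512]] · [[1, −3], [−1, 2]] = [[−40902, 121170], [−20195, 60073]].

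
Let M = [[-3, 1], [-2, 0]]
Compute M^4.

[[31, -15], [30, -14]]

tr M = -3 and det M = 2, so the characteristic polynomial is λ² − (-3)λ + (2) with roots -2 and -1.
Eigenvectors give P = [[-1, 1], [-1, 2]] with P⁻¹ = [[-2, 1], [-1, 1]], and M = P·diag(-2, -1)·P⁻¹.
Then M^4 = P·diag(16, 1)·P⁻¹ = [[-16, 1], [-16, 2]] · [[-2, 1], [-1, 1]] = [[31, -15], [30, -14]].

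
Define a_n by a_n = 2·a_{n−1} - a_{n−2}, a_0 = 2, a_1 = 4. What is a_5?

With companion matrix B = [[2, -1], [1, 0]], [a_n, a_{n−1}]ᵀ = B·[a_{n−1}, a_{n−2}]ᵀ, so [a_5, a_4]ᵀ = B^4·[a_1, a_0]ᵀ.
B^4 = [[5, -4], [4, -3]], giving [a_5, a_4]ᵀ = [[12], [10]].

12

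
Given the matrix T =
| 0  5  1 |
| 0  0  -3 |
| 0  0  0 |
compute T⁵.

T is strictly triangular, hence nilpotent: T³ = 0, so T⁵ = 0.

[[0, 0, 0], [0, 0, 0], [0, 0, 0]]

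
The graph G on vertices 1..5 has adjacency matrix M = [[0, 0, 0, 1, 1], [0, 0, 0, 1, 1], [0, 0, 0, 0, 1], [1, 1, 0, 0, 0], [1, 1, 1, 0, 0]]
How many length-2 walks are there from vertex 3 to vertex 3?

1

The number of length-2 walks from vertex 3 to vertex 3 is entry (3,3) of M², where M is the adjacency matrix.
M² = [[2, 2, 1, 0, 0], [2, 2, 1, 0, 0], [1, 1, 1, 0, 0], [0, 0, 0, 2, 2], [0, 0, 0, 2, 3]]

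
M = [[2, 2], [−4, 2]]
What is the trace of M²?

−8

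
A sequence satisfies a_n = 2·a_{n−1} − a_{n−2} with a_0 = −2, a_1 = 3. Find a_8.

38

With companion matrix B = [[2, −1], [1, 0]], [a_n, a_{n−1}]ᵀ = B·[a_{n−1}, a_{n−2}]ᵀ, so [a_8, a_7]ᵀ = B⁷·[a_1, a_0]ᵀ.
B⁷ = [[8, −7], [7, −6]], giving [a_8, a_7]ᵀ = [[38], [33]].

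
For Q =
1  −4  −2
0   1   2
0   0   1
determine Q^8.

[[1, −32, −240], [0, 1, 16], [0, 0, 1]]

Q = I + N where N = [[0, −4, −2], [0, 0, 2], [0, 0, 0]] is strictly upper-triangular, so N^3 = 0.
(I + N)^8 = I + 8·N + 28·N^2 = [[1, −32, −240], [0, 1, 16], [0, 0, 1]].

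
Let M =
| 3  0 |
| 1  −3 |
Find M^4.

[[81, 0], [0, 81]]

M^2 = [[9, 0], [0, 9]]
M^3 = [[27, 0], [9, −27]]
M^4 = [[81, 0], [0, 81]]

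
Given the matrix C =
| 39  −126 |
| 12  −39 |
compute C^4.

tr C = 0 and det C = −9, so the characteristic polynomial is λ² − (0)λ + (−9) with roots 3 and −3.
Eigenvectors give P = [[−7, 3], [−2, 1]] with P⁻¹ = [[−1, 3], [−2, 7]], and C = P·diag(3, −3)·P⁻¹.
Then C^4 = P·diag(81, 81)·P⁻¹ = [[−567, 243], [−162, 81]] · [[−1, 3], [−2, 7]] = [[81, 0], [0, 81]].

[[81, 0], [0, 81]]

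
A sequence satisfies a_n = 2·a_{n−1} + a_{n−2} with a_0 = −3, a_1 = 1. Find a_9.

−239

With companion matrix T = [[2, 1], [1, 0]], [a_n, a_{n−1}]ᵀ = T·[a_{n−1}, a_{n−2}]ᵀ, so [a_9, a_8]ᵀ = T^8·[a_1, a_0]ᵀ.
T^8 = [[985, 408], [408, 169]], giving [a_9, a_8]ᵀ = [[−239], [−99]].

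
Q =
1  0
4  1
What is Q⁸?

Q = I + N where N = [[0, 0], [4, 0]] is strictly lower-triangular, so N² = 0.
(I + N)⁸ = I + 8·N = [[1, 0], [32, 1]].

[[1, 0], [32, 1]]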